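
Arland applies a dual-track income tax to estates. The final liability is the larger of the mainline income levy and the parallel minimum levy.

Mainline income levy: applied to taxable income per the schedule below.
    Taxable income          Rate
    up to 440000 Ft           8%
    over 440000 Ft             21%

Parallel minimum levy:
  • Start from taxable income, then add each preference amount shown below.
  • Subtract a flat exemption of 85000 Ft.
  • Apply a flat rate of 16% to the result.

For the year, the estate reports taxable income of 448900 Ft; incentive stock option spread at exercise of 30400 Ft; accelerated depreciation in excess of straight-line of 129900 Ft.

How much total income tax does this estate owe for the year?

Mainline income levy:
  440000 Ft × 8% = 35200 Ft
  8900 Ft × 21% = 1869 Ft
  → 37069 Ft

Parallel minimum levy:
  Adjusted income: 448900 Ft + 30400 Ft + 129900 Ft = 609200 Ft
  Less exemption 85000 Ft → base 524200 Ft
  524200 Ft × 16% = 83872 Ft

83872 Ft > 37069 Ft, so the parallel minimum levy is the binding amount.

83872 Ft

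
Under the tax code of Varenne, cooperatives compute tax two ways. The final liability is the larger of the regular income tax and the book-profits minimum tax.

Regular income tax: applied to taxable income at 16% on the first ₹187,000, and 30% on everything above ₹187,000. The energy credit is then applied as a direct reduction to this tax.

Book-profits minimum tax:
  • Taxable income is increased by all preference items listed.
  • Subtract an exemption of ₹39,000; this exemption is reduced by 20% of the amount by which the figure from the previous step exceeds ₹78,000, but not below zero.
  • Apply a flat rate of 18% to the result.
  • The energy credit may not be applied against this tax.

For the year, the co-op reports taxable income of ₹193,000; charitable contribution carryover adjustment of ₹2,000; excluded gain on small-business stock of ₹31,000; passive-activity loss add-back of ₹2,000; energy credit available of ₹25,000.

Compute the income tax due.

₹39,420

Book-profits minimum tax:
  Adjusted income: ₹193,000 + ₹2,000 + ₹31,000 + ₹2,000 = ₹228,000
  Exemption: ₹39,000 − 20% × (₹228,000 − ₹78,000) = ₹39,000 − ₹30,000 = ₹9,000
  Base: ₹228,000 − ₹9,000 = ₹219,000
  ₹219,000 × 18% = ₹39,420

Regular income tax:
  ₹187,000 × 16% = ₹29,920
  ₹6,000 × 30% = ₹1,800
  → ₹31,720
  Less energy credit ₹25,000 → ₹6,720

₹39,420 > ₹6,720, so the book-profits minimum tax is the binding amount.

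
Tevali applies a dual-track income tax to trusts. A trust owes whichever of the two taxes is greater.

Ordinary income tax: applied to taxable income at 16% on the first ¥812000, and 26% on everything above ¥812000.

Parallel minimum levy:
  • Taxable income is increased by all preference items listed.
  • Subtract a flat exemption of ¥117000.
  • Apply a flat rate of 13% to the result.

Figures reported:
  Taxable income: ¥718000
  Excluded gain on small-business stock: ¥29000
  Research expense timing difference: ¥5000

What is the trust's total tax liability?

Ordinary income tax:
  ¥718000 × 16% = ¥114880

Parallel minimum levy:
  Adjusted income: ¥718000 + ¥29000 + ¥5000 = ¥752000
  Less exemption ¥117000 → base ¥635000
  ¥635000 × 13% = ¥82550

¥114880 > ¥82550, so the ordinary income tax governs.

¥114880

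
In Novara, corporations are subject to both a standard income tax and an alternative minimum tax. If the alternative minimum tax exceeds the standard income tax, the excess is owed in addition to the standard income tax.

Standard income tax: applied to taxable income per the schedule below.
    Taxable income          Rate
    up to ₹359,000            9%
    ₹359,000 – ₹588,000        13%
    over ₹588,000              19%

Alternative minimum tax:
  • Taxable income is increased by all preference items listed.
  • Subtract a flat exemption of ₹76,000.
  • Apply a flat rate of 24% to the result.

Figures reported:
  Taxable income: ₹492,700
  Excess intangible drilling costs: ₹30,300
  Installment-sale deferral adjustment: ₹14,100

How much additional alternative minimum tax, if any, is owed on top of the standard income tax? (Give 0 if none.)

Standard income tax:
  ₹359,000 × 9% = ₹32,310
  ₹133,700 × 13% = ₹17,381
  → ₹49,691

Alternative minimum tax:
  Adjusted income: ₹492,700 + ₹30,300 + ₹14,100 = ₹537,100
  Less exemption ₹76,000 → base ₹461,100
  ₹461,100 × 24% = ₹110,664

Excess of alternative minimum tax over standard income tax: ₹110,664 − ₹49,691 = ₹60,973.

₹60,973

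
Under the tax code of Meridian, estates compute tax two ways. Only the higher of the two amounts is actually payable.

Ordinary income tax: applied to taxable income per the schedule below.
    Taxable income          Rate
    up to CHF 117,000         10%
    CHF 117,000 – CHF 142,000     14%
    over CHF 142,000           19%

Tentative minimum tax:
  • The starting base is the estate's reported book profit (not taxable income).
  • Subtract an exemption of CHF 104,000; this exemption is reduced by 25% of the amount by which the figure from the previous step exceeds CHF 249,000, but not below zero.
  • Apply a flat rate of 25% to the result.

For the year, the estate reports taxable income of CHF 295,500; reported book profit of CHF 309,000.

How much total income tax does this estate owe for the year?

CHF 55,000

Tentative minimum tax:
  Base (reported book profit): CHF 309,000
  Exemption: CHF 104,000 − 25% × (CHF 309,000 − CHF 249,000) = CHF 104,000 − CHF 15,000 = CHF 89,000
  Base: CHF 309,000 − CHF 89,000 = CHF 220,000
  CHF 220,000 × 25% = CHF 55,000

Ordinary income tax:
  CHF 117,000 × 10% = CHF 11,700
  CHF 25,000 × 14% = CHF 3,500
  CHF 153,500 × 19% = CHF 29,165
  → CHF 44,365

CHF 55,000 > CHF 44,365, so the tentative minimum tax is the binding amount.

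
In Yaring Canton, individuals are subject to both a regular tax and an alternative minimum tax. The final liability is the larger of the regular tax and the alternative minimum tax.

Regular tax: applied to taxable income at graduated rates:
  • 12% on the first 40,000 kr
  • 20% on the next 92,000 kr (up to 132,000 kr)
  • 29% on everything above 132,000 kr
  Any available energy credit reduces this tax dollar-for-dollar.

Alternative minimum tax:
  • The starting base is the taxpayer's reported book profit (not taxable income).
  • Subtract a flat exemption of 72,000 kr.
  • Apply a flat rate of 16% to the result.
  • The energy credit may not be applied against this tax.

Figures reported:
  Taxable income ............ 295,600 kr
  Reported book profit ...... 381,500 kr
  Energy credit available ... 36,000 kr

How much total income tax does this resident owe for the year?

49,520 kr

Regular tax:
  40,000 kr × 12% = 4,800 kr
  92,000 kr × 20% = 18,400 kr
  163,600 kr × 29% = 47,444 kr
  → 70,644 kr
  Less energy credit 36,000 kr → 34,644 kr

Alternative minimum tax:
  Base (reported book profit): 381,500 kr
  Less exemption 72,000 kr → base 309,500 kr
  309,500 kr × 16% = 49,520 kr

49,520 kr > 34,644 kr, so the alternative minimum tax is the binding amount.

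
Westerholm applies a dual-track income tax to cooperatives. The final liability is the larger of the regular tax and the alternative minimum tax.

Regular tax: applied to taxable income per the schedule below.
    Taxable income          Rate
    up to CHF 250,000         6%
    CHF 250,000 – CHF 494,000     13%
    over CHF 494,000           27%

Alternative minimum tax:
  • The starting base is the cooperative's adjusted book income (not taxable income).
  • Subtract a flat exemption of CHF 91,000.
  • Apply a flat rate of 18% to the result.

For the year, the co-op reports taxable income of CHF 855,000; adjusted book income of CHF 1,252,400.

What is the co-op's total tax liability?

CHF 209,052

Alternative minimum tax:
  Base (adjusted book income): CHF 1,252,400
  Less exemption CHF 91,000 → base CHF 1,161,400
  CHF 1,161,400 × 18% = CHF 209,052

Regular tax:
  CHF 250,000 × 6% = CHF 15,000
  CHF 244,000 × 13% = CHF 31,720
  CHF 361,000 × 27% = CHF 97,470
  → CHF 144,190

CHF 209,052 > CHF 144,190, so the alternative minimum tax is the binding amount.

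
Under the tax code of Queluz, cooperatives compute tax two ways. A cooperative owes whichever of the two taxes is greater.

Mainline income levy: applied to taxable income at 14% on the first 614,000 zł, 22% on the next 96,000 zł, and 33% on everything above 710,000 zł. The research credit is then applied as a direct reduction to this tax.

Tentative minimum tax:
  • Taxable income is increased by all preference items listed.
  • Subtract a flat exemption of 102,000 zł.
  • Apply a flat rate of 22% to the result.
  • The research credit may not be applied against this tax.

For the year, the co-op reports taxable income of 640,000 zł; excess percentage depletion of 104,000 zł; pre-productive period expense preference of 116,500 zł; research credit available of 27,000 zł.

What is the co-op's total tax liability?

166,870 zł

Tentative minimum tax:
  Adjusted income: 640,000 zł + 104,000 zł + 116,500 zł = 860,500 zł
  Less exemption 102,000 zł → base 758,500 zł
  758,500 zł × 22% = 166,870 zł

Mainline income levy:
  614,000 zł × 14% = 85,960 zł
  26,000 zł × 22% = 5,720 zł
  → 91,680 zł
  Less research credit 27,000 zł → 64,680 zł

166,870 zł > 64,680 zł, so the tentative minimum tax is the binding amount.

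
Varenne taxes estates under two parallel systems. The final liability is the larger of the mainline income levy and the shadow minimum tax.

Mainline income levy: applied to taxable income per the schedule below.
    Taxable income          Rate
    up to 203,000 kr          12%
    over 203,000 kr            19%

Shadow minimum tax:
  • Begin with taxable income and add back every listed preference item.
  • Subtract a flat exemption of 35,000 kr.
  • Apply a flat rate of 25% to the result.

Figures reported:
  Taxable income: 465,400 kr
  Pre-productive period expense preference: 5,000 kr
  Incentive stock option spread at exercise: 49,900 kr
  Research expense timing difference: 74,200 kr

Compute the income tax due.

Shadow minimum tax:
  Adjusted income: 465,400 kr + 5,000 kr + 49,900 kr + 74,200 kr = 594,500 kr
  Less exemption 35,000 kr → base 559,500 kr
  559,500 kr × 25% = 139,875 kr

Mainline income levy:
  203,000 kr × 12% = 24,360 kr
  262,400 kr × 19% = 49,856 kr
  → 74,216 kr

139,875 kr > 74,216 kr, so the shadow minimum tax is the binding amount.

139,875 kr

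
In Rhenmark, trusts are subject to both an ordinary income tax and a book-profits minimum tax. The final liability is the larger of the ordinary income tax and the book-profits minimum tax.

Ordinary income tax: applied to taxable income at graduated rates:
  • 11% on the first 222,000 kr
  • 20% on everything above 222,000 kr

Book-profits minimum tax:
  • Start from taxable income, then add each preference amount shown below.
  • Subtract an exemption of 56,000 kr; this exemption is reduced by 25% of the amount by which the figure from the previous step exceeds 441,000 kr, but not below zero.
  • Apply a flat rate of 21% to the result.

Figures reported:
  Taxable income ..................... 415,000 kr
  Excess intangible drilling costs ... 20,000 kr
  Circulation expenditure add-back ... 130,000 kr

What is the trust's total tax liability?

113,400 kr

Book-profits minimum tax:
  Adjusted income: 415,000 kr + 20,000 kr + 130,000 kr = 565,000 kr
  Exemption: 56,000 kr − 25% × (565,000 kr − 441,000 kr) = 56,000 kr − 31,000 kr = 25,000 kr
  Base: 565,000 kr − 25,000 kr = 540,000 kr
  540,000 kr × 21% = 113,400 kr

Ordinary income tax:
  222,000 kr × 11% = 24,420 kr
  193,000 kr × 20% = 38,600 kr
  → 63,020 kr

113,400 kr > 63,020 kr, so the book-profits minimum tax is the binding amount.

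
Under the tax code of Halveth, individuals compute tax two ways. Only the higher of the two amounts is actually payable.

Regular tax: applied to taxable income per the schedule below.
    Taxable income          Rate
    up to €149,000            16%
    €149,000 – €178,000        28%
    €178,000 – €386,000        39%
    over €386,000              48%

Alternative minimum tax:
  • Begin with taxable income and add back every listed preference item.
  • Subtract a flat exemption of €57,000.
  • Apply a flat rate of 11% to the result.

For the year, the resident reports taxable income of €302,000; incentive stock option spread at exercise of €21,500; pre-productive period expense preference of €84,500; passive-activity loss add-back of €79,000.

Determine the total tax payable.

Alternative minimum tax:
  Adjusted income: €302,000 + €21,500 + €84,500 + €79,000 = €487,000
  Less exemption €57,000 → base €430,000
  €430,000 × 11% = €47,300

Regular tax:
  €149,000 × 16% = €23,840
  €29,000 × 28% = €8,120
  €124,000 × 39% = €48,360
  → €80,320

€80,320 > €47,300, so the regular tax governs.

€80,320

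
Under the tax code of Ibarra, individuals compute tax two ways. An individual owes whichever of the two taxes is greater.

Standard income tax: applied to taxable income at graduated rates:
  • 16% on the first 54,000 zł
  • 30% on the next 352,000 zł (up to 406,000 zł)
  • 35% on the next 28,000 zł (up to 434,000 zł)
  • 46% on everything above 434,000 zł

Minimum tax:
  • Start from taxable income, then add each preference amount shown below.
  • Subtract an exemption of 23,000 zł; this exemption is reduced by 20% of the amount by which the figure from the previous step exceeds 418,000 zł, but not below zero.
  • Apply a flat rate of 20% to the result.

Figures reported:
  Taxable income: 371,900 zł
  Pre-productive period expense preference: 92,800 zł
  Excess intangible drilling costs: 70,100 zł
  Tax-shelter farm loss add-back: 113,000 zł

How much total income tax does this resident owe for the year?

Standard income tax:
  54,000 zł × 16% = 8,640 zł
  317,900 zł × 30% = 95,370 zł
  → 104,010 zł

Minimum tax:
  Adjusted income: 371,900 zł + 92,800 zł + 70,100 zł + 113,000 zł = 647,800 zł
  Exemption: 20% × (647,800 zł − 418,000 zł) = 45,960 zł ≥ 23,000 zł, so the exemption is fully phased out
  Base: 647,800 zł − 0 zł = 647,800 zł
  647,800 zł × 20% = 129,560 zł

129,560 zł > 104,010 zł, so the minimum tax is the binding amount.

129,560 zł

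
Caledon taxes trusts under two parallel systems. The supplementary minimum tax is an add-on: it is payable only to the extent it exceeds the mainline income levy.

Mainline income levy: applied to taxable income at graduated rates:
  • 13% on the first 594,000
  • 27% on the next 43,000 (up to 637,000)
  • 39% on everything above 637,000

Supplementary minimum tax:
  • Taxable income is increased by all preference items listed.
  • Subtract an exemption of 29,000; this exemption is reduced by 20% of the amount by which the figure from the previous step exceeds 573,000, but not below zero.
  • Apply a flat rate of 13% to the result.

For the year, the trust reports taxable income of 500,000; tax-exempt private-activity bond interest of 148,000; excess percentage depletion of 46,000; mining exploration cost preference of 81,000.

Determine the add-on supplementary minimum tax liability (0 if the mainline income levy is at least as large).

35,750

Supplementary minimum tax:
  Adjusted income: 500,000 + 148,000 + 46,000 + 81,000 = 775,000
  Exemption: 20% × (775,000 − 573,000) = 40,400 ≥ 29,000, so the exemption is fully phased out
  Base: 775,000 − 0 = 775,000
  775,000 × 13% = 100,750

Mainline income levy:
  500,000 × 13% = 65,000

Excess of supplementary minimum tax over mainline income levy: 100,750 − 65,000 = 35,750.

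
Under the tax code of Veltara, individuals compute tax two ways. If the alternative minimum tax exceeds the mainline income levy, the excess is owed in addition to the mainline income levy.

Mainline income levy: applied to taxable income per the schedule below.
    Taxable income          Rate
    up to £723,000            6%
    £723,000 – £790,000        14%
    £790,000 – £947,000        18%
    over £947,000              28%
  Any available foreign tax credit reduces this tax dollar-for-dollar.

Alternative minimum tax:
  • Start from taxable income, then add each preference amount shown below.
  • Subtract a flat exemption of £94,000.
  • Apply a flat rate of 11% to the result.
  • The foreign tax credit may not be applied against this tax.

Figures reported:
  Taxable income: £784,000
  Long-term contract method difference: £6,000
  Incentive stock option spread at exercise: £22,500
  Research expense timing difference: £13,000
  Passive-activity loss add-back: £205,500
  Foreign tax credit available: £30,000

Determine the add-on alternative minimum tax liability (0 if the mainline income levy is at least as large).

£81,150

Mainline income levy:
  £723,000 × 6% = £43,380
  £61,000 × 14% = £8,540
  → £51,920
  Less foreign tax credit £30,000 → £21,920

Alternative minimum tax:
  Adjusted income: £784,000 + £6,000 + £22,500 + £13,000 + £205,500 = £1,031,000
  Less exemption £94,000 → base £937,000
  £937,000 × 11% = £103,070

Excess of alternative minimum tax over mainline income levy: £103,070 − £21,920 = £81,150.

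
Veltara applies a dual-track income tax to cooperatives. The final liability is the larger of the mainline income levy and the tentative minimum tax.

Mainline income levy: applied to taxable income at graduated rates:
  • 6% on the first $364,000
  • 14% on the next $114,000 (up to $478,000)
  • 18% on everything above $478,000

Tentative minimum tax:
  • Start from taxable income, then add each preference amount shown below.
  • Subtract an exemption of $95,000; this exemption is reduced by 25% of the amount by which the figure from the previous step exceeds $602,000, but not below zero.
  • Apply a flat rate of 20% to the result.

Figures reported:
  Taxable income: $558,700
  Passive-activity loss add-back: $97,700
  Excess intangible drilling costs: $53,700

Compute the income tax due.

$128,425

Tentative minimum tax:
  Adjusted income: $558,700 + $97,700 + $53,700 = $710,100
  Exemption: $95,000 − 25% × ($710,100 − $602,000) = $95,000 − $27,025 = $67,975
  Base: $710,100 − $67,975 = $642,125
  $642,125 × 20% = $128,425

Mainline income levy:
  $364,000 × 6% = $21,840
  $114,000 × 14% = $15,960
  $80,700 × 18% = $14,526
  → $52,326

$128,425 > $52,326, so the tentative minimum tax is the binding amount.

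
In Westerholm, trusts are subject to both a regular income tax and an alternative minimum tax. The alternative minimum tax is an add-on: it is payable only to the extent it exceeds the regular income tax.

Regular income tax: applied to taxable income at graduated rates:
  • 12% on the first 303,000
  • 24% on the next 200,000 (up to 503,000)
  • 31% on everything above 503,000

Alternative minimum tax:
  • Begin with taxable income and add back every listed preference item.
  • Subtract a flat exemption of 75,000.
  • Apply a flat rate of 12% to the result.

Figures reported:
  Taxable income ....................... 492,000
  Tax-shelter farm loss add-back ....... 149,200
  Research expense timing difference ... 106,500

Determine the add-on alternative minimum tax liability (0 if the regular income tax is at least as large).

Regular income tax:
  303,000 × 12% = 36,360
  189,000 × 24% = 45,360
  → 81,720

Alternative minimum tax:
  Adjusted income: 492,000 + 149,200 + 106,500 = 747,700
  Less exemption 75,000 → base 672,700
  672,700 × 12% = 80,724

80,724 ≤ 81,720, so no add-on is due.

0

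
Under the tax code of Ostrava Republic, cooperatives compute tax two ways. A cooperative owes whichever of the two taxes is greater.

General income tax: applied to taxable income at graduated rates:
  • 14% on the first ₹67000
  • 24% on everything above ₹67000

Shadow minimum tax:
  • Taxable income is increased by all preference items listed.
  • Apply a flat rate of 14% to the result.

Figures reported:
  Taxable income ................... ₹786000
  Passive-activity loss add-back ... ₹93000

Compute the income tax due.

₹181940

General income tax:
  ₹67000 × 14% = ₹9380
  ₹719000 × 24% = ₹172560
  → ₹181940

Shadow minimum tax:
  Adjusted income: ₹786000 + ₹93000 = ₹879000
  ₹879000 × 14% = ₹123060

₹181940 > ₹123060, so the general income tax governs.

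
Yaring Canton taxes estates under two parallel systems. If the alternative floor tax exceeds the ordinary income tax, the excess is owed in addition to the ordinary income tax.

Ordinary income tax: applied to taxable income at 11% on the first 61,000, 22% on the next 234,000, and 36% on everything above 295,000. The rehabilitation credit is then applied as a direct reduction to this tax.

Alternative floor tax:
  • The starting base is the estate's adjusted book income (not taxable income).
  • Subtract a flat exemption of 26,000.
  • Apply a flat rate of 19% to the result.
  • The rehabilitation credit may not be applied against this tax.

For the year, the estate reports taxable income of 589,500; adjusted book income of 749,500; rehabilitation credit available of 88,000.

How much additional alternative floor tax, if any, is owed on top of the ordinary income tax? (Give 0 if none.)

61,255

Ordinary income tax:
  61,000 × 11% = 6,710
  234,000 × 22% = 51,480
  294,500 × 36% = 106,020
  → 164,210
  Less rehabilitation credit 88,000 → 76,210

Alternative floor tax:
  Base (adjusted book income): 749,500
  Less exemption 26,000 → base 723,500
  723,500 × 19% = 137,465

Excess of alternative floor tax over ordinary income tax: 137,465 − 76,210 = 61,255.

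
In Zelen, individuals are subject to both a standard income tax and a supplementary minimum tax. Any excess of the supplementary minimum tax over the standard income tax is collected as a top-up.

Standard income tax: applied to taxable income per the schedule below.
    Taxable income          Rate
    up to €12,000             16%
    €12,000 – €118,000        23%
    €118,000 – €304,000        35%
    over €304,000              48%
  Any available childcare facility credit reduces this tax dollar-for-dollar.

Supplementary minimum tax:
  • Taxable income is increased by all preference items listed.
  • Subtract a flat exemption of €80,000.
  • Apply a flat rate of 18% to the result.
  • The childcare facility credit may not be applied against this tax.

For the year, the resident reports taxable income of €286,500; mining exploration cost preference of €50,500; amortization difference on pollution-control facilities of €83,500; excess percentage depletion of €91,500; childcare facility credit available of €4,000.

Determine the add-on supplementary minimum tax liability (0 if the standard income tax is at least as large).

Supplementary minimum tax:
  Adjusted income: €286,500 + €50,500 + €83,500 + €91,500 = €512,000
  Less exemption €80,000 → base €432,000
  €432,000 × 18% = €77,760

Standard income tax:
  €12,000 × 16% = €1,920
  €106,000 × 23% = €24,380
  €168,500 × 35% = €58,975
  → €85,275
  Less childcare facility credit €4,000 → €81,275

€77,760 ≤ €81,275, so no add-on is due.

€0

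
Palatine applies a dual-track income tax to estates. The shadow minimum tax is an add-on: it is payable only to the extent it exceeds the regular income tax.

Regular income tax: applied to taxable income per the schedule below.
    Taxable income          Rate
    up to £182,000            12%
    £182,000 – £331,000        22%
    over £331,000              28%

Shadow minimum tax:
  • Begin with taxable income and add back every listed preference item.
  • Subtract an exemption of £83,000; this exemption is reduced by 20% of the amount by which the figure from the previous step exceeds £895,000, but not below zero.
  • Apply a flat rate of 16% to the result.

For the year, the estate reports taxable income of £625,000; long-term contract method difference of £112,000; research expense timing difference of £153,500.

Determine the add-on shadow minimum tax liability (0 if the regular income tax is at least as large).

Shadow minimum tax:
  Adjusted income: £625,000 + £112,000 + £153,500 = £890,500
  Exemption: £890,500 ≤ £895,000, so full £83,000 applies
  Base: £890,500 − £83,000 = £807,500
  £807,500 × 16% = £129,200

Regular income tax:
  £182,000 × 12% = £21,840
  £149,000 × 22% = £32,780
  £294,000 × 28% = £82,320
  → £136,940

£129,200 ≤ £136,940, so no add-on is due.

£0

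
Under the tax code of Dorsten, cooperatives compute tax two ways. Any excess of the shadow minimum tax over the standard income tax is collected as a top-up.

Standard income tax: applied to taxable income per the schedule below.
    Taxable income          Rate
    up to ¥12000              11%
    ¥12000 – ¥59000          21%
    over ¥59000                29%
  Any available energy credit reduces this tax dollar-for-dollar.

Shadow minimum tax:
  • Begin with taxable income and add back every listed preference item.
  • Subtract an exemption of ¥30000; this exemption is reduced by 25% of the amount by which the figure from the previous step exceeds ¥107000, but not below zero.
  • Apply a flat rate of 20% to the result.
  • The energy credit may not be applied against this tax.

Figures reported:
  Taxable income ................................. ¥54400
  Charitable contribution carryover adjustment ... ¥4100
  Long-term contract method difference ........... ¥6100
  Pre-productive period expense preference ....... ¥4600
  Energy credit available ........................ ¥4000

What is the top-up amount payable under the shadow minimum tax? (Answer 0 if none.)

Shadow minimum tax:
  Adjusted income: ¥54400 + ¥4100 + ¥6100 + ¥4600 = ¥69200
  Exemption: ¥69200 ≤ ¥107000, so full ¥30000 applies
  Base: ¥69200 − ¥30000 = ¥39200
  ¥39200 × 20% = ¥7840

Standard income tax:
  ¥12000 × 11% = ¥1320
  ¥42400 × 21% = ¥8904
  → ¥10224
  Less energy credit ¥4000 → ¥6224

Excess of shadow minimum tax over standard income tax: ¥7840 − ¥6224 = ¥1616.

¥1616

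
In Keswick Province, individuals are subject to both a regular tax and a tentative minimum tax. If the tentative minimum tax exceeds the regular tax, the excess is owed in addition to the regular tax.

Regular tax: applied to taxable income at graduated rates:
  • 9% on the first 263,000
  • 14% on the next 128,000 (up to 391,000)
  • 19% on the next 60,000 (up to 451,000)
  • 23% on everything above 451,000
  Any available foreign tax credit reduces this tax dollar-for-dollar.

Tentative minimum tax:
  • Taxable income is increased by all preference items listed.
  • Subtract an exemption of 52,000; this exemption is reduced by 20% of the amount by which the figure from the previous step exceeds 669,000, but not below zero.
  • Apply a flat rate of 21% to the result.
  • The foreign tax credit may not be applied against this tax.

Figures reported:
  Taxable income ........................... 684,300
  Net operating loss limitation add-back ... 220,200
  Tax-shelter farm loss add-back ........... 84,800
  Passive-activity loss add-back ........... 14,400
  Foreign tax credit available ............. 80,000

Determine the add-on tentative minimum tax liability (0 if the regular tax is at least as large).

Tentative minimum tax:
  Adjusted income: 684,300 + 220,200 + 84,800 + 14,400 = 1,003,700
  Exemption: 20% × (1,003,700 − 669,000) = 66,940 ≥ 52,000, so the exemption is fully phased out
  Base: 1,003,700 − 0 = 1,003,700
  1,003,700 × 21% = 210,777

Regular tax:
  263,000 × 9% = 23,670
  128,000 × 14% = 17,920
  60,000 × 19% = 11,400
  233,300 × 23% = 53,659
  → 106,649
  Less foreign tax credit 80,000 → 26,649

Excess of tentative minimum tax over regular tax: 210,777 − 26,649 = 184,128.

184,128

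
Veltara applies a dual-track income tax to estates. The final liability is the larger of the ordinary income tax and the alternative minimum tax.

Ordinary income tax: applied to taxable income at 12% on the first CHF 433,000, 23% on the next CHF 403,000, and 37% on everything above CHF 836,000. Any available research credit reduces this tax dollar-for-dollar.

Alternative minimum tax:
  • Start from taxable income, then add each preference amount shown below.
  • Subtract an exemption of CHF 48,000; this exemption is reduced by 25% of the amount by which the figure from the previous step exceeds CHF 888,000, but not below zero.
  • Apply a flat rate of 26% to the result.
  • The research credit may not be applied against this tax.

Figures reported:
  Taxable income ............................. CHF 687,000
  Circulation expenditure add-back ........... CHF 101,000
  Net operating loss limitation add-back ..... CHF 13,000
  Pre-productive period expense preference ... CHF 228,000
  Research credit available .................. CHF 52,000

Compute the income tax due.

CHF 264,225

Alternative minimum tax:
  Adjusted income: CHF 687,000 + CHF 101,000 + CHF 13,000 + CHF 228,000 = CHF 1,029,000
  Exemption: CHF 48,000 − 25% × (CHF 1,029,000 − CHF 888,000) = CHF 48,000 − CHF 35,250 = CHF 12,750
  Base: CHF 1,029,000 − CHF 12,750 = CHF 1,016,250
  CHF 1,016,250 × 26% = CHF 264,225

Ordinary income tax:
  CHF 433,000 × 12% = CHF 51,960
  CHF 254,000 × 23% = CHF 58,420
  → CHF 110,380
  Less research credit CHF 52,000 → CHF 58,380

CHF 264,225 > CHF 58,380, so the alternative minimum tax is the binding amount.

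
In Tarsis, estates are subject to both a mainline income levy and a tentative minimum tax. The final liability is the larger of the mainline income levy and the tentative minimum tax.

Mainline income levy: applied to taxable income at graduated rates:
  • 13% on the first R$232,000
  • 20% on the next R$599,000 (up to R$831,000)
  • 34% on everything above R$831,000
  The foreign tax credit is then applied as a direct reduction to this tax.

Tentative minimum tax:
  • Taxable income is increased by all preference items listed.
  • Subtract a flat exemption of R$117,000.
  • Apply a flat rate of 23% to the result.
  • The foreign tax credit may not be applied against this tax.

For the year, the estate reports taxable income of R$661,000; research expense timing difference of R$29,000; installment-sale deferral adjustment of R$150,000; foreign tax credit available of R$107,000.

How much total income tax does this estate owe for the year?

Mainline income levy:
  R$232,000 × 13% = R$30,160
  R$429,000 × 20% = R$85,800
  → R$115,960
  Less foreign tax credit R$107,000 → R$8,960

Tentative minimum tax:
  Adjusted income: R$661,000 + R$29,000 + R$150,000 = R$840,000
  Less exemption R$117,000 → base R$723,000
  R$723,000 × 23% = R$166,290

R$166,290 > R$8,960, so the tentative minimum tax is the binding amount.

R$166,290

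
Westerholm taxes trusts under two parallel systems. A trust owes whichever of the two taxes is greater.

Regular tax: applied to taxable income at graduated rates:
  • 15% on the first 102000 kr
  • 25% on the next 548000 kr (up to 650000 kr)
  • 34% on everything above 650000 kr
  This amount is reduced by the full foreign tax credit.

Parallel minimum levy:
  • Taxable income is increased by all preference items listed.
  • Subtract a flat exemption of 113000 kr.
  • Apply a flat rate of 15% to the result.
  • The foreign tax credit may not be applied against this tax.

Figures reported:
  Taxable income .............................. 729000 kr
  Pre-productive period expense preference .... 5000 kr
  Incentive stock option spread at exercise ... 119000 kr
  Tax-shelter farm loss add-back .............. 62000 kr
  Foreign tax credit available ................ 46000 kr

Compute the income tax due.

Regular tax:
  102000 kr × 15% = 15300 kr
  548000 kr × 25% = 137000 kr
  79000 kr × 34% = 26860 kr
  → 179160 kr
  Less foreign tax credit 46000 kr → 133160 kr

Parallel minimum levy:
  Adjusted income: 729000 kr + 5000 kr + 119000 kr + 62000 kr = 915000 kr
  Less exemption 113000 kr → base 802000 kr
  802000 kr × 15% = 120300 kr

133160 kr > 120300 kr, so the regular tax governs.

133160 kr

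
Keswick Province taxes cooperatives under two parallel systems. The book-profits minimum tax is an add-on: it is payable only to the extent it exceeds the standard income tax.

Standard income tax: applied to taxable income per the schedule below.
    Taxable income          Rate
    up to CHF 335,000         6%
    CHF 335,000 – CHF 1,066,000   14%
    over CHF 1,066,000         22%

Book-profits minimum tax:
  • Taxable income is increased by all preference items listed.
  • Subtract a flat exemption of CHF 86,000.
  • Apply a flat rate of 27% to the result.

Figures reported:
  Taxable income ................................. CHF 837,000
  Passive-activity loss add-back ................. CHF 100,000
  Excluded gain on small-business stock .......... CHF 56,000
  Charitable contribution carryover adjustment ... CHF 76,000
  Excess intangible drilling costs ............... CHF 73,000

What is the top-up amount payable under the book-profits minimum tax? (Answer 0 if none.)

CHF 194,740

Standard income tax:
  CHF 335,000 × 6% = CHF 20,100
  CHF 502,000 × 14% = CHF 70,280
  → CHF 90,380

Book-profits minimum tax:
  Adjusted income: CHF 837,000 + CHF 100,000 + CHF 56,000 + CHF 76,000 + CHF 73,000 = CHF 1,142,000
  Less exemption CHF 86,000 → base CHF 1,056,000
  CHF 1,056,000 × 27% = CHF 285,120

Excess of book-profits minimum tax over standard income tax: CHF 285,120 − CHF 90,380 = CHF 194,740.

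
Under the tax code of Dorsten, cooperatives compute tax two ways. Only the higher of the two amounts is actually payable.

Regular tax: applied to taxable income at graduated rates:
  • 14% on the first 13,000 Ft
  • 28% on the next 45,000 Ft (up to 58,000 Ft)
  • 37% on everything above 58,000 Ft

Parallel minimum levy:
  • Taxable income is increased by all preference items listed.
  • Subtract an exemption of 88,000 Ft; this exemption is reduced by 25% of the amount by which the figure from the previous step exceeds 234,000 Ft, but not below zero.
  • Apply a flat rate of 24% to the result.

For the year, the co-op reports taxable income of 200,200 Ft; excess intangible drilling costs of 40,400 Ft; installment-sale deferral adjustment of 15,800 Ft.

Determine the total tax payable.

Regular tax:
  13,000 Ft × 14% = 1,820 Ft
  45,000 Ft × 28% = 12,600 Ft
  142,200 Ft × 37% = 52,614 Ft
  → 67,034 Ft

Parallel minimum levy:
  Adjusted income: 200,200 Ft + 40,400 Ft + 15,800 Ft = 256,400 Ft
  Exemption: 88,000 Ft − 25% × (256,400 Ft − 234,000 Ft) = 88,000 Ft − 5,600 Ft = 82,400 Ft
  Base: 256,400 Ft − 82,400 Ft = 174,000 Ft
  174,000 Ft × 24% = 41,760 Ft

67,034 Ft > 41,760 Ft, so the regular tax governs.

67,034 Ft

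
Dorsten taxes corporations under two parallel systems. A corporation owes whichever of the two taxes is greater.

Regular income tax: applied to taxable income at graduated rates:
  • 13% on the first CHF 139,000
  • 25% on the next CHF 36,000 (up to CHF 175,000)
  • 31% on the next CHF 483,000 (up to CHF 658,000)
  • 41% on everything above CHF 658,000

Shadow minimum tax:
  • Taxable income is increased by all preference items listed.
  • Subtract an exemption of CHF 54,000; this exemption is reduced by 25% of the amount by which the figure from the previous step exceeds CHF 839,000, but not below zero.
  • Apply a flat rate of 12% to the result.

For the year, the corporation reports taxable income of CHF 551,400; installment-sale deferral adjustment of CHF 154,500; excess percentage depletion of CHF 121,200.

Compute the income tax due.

Shadow minimum tax:
  Adjusted income: CHF 551,400 + CHF 154,500 + CHF 121,200 = CHF 827,100
  Exemption: CHF 827,100 ≤ CHF 839,000, so full CHF 54,000 applies
  Base: CHF 827,100 − CHF 54,000 = CHF 773,100
  CHF 773,100 × 12% = CHF 92,772

Regular income tax:
  CHF 139,000 × 13% = CHF 18,070
  CHF 36,000 × 25% = CHF 9,000
  CHF 376,400 × 31% = CHF 116,684
  → CHF 143,754

CHF 143,754 > CHF 92,772, so the regular income tax governs.

CHF 143,754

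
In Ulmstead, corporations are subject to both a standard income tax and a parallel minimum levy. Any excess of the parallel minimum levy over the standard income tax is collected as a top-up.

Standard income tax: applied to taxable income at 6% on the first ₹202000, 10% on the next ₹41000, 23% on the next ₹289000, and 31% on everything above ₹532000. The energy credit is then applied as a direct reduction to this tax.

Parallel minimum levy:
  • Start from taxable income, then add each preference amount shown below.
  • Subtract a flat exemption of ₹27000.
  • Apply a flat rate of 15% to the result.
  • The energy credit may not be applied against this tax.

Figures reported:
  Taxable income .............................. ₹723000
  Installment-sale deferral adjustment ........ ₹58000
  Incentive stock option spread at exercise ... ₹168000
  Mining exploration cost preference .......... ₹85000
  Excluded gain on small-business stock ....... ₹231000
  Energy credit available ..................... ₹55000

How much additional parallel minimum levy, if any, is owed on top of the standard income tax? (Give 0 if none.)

₹98800

Standard income tax:
  ₹202000 × 6% = ₹12120
  ₹41000 × 10% = ₹4100
  ₹289000 × 23% = ₹66470
  ₹191000 × 31% = ₹59210
  → ₹141900
  Less energy credit ₹55000 → ₹86900

Parallel minimum levy:
  Adjusted income: ₹723000 + ₹58000 + ₹168000 + ₹85000 + ₹231000 = ₹1265000
  Less exemption ₹27000 → base ₹1238000
  ₹1238000 × 15% = ₹185700

Excess of parallel minimum levy over standard income tax: ₹185700 − ₹86900 = ₹98800.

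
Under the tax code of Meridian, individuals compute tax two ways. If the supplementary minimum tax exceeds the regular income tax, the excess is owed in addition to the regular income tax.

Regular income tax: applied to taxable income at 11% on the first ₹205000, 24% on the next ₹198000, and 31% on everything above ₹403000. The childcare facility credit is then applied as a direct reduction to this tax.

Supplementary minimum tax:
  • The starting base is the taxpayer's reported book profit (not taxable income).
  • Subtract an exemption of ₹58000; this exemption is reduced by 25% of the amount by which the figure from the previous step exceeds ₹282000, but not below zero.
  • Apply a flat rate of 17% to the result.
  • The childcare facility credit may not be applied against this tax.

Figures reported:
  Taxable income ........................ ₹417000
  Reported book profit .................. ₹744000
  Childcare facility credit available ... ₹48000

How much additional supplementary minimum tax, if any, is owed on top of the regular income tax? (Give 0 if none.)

Regular income tax:
  ₹205000 × 11% = ₹22550
  ₹198000 × 24% = ₹47520
  ₹14000 × 31% = ₹4340
  → ₹74410
  Less childcare facility credit ₹48000 → ₹26410

Supplementary minimum tax:
  Base (reported book profit): ₹744000
  Exemption: 25% × (₹744000 − ₹282000) = ₹115500 ≥ ₹58000, so the exemption is fully phased out
  Base: ₹744000 − ₹0 = ₹744000
  ₹744000 × 17% = ₹126480

Excess of supplementary minimum tax over regular income tax: ₹126480 − ₹26410 = ₹100070.

₹100070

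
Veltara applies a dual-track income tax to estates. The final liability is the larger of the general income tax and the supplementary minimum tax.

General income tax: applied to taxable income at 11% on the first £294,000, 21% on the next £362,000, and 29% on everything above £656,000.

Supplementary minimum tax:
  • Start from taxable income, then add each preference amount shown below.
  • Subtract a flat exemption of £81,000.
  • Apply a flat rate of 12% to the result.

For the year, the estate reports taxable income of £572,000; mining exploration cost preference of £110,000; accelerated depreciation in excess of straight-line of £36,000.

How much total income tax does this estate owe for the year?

Supplementary minimum tax:
  Adjusted income: £572,000 + £110,000 + £36,000 = £718,000
  Less exemption £81,000 → base £637,000
  £637,000 × 12% = £76,440

General income tax:
  £294,000 × 11% = £32,340
  £278,000 × 21% = £58,380
  → £90,720

£90,720 > £76,440, so the general income tax governs.

£90,720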